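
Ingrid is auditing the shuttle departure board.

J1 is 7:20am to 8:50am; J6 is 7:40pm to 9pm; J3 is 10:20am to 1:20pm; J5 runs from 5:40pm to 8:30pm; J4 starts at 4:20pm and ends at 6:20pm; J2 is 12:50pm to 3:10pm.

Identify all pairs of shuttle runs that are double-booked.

J2 & J3, J4 & J5, J5 & J6

Two intervals overlap when each starts before the other ends.
Sorted by start: J1, J3, J2, J4, J5, J6.
J3 starts after J1 ends, so nothing later overlaps J1 either.
J2 starts before J3 ends → J3 and J2 overlap.
J4 starts after J3 ends, so nothing later overlaps J3 either.
J4 starts after J2 ends, so nothing later overlaps J2 either.
J5 starts before J4 ends → J4 and J5 overlap.
J6 starts after J4 ends.
J6 starts before J5 ends → J5 and J6 overlap.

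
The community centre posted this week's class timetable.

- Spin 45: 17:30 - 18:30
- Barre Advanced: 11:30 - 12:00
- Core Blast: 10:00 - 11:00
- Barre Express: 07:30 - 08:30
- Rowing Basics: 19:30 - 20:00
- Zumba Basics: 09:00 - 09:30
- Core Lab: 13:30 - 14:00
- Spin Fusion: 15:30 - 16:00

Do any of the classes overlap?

No

Sorted by start: Barre Express, Zumba Basics, Core Blast, Barre Advanced, Core Lab, Spin Fusion, Spin 45, Rowing Basics.
Zumba Basics starts after Barre Express ends — done with Barre Express.
Core Blast starts after Zumba Basics ends — done with Zumba Basics.
Barre Advanced starts after Core Blast ends — done with Core Blast.
Core Lab starts after Barre Advanced ends — done with Barre Advanced.
Spin Fusion starts after Core Lab ends — done with Core Lab.
Spin 45 starts after Spin Fusion ends — done with Spin Fusion.
Rowing Basics starts after Spin 45 ends.
Every pair is clear; the schedule has no overlaps.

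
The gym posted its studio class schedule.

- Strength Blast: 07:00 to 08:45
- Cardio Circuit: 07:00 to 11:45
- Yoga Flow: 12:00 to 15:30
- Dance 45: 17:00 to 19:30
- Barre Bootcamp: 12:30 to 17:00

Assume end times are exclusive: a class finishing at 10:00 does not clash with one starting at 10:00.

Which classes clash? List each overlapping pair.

Barre Bootcamp & Yoga Flow, Cardio Circuit & Strength Blast

Check each pair: they overlap iff neither finishes before the other starts.
Sorted by start: Strength Blast, Cardio Circuit, Yoga Flow, Barre Bootcamp, Dance 45.
Cardio Circuit starts before Strength Blast ends → Strength Blast and Cardio Circuit overlap.
Yoga Flow starts after Strength Blast ends, so Strength Blast has no further overlaps.
Yoga Flow starts after Cardio Circuit ends, so Cardio Circuit has no further overlaps.
Barre Bootcamp starts before Yoga Flow ends → Yoga Flow and Barre Bootcamp overlap.
Dance 45 starts after Yoga Flow ends.
Dance 45 starts exactly when Barre Bootcamp ends (back-to-back, no overlap).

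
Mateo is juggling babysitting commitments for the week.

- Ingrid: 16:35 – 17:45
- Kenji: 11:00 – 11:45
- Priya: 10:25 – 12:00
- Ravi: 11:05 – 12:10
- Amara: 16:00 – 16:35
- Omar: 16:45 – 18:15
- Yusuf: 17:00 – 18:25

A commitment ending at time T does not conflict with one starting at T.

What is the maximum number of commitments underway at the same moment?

3

Sweep the timeline, counting +1 at each start and −1 at each end (ends before starts at a tie):
10:25 start Priya → 1
11:00 start Kenji → 2
11:05 start Ravi → 3
11:45 end Kenji → 2
12:00 end Priya → 1
12:10 end Ravi → 0
16:00 start Amara → 1
16:35 end Amara → 0
16:35 start Ingrid → 1
16:45 start Omar → 2
17:00 start Yusuf → 3
17:45 end Ingrid → 2
18:15 end Omar → 1
18:25 end Yusuf → 0
Peak is 3, at 11:05 (Kenji, Priya, Ravi).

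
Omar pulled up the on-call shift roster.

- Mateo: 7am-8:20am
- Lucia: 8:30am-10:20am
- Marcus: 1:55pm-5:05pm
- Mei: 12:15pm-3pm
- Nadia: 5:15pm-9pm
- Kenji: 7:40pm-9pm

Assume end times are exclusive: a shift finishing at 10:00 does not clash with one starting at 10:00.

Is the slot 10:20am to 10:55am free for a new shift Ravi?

Yes — the slot is free

Mateo: ends 8:20am at or before Ravi starts 10:20am → clear.
Lucia: ends 10:20am at or before Ravi starts 10:20am → clear.
Mei: starts 12:15pm at or after Ravi ends 10:55am → clear.
Marcus: starts 1:55pm at or after Ravi ends 10:55am → clear.
Nadia: starts 5:15pm at or after Ravi ends 10:55am → clear.
Kenji: starts 7:40pm at or after Ravi ends 10:55am → clear.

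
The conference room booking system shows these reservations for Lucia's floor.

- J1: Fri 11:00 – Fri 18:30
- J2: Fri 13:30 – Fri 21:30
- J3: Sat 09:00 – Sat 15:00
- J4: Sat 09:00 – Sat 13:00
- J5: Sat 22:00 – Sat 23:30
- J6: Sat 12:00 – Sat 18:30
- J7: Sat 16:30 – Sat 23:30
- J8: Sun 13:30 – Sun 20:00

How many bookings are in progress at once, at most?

Walk through starts and ends in time order (an end at T is processed before a start at T):
Fri 11:00 start J1 → 1
Fri 13:30 start J2 → 2
Fri 18:30 end J1 → 1
Fri 21:30 end J2 → 0
Sat 09:00 start J3 → 1
Sat 09:00 start J4 → 2
Sat 12:00 start J6 → 3
Sat 13:00 end J4 → 2
Sat 15:00 end J3 → 1
Sat 16:30 start J7 → 2
Sat 18:30 end J6 → 1
Sat 22:00 start J5 → 2
Sat 23:30 end J5 → 1
Sat 23:30 end J7 → 0
Sun 13:30 start J8 → 1
Sun 20:00 end J8 → 0
Peak is 3, at Sat 12:00 (J3, J4, J6).

3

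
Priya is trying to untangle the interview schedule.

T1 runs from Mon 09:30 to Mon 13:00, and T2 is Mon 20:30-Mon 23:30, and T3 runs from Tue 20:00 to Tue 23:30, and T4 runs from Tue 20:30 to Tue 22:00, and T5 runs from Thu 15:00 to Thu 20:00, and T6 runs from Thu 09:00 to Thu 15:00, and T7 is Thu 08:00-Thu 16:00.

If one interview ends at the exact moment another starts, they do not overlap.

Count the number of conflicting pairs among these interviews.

3

Sorted by start: T1, T2, T3, T4, T7, T6, T5.
T2 starts after T1 ends, so T1 has no further overlaps.
T3 starts after T2 ends, so T2 has no further overlaps.
T4 starts before T3 ends → T3 and T4 overlap.
T7 starts after T3 ends, so T3 has no further overlaps.
T7 starts after T4 ends, so T4 has no further overlaps.
T6 starts before T7 ends → T7 and T6 overlap.
T5 starts before T7 ends → T7 and T5 overlap.
T5 starts exactly when T6 ends (back-to-back, no overlap).
Overlapping pairs: T3 & T4, T5 & T7, T6 & T7 — 3 in total.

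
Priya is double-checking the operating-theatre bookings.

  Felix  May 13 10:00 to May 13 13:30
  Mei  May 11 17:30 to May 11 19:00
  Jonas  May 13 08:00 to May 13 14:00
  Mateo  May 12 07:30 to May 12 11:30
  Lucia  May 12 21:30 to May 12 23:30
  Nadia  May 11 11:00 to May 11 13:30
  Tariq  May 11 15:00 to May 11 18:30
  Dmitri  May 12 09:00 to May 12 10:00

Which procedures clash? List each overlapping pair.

Dmitri & Mateo, Felix & Jonas, Mei & Tariq

Sorted by start: Nadia, Tariq, Mei, Mateo, Dmitri, Lucia, Jonas, Felix.
Tariq starts after Nadia ends — done with Nadia.
Mei starts before Tariq ends → Tariq and Mei overlap.
Mateo starts after Tariq ends — done with Tariq.
Mateo starts after Mei ends — done with Mei.
Dmitri starts before Mateo ends → Mateo and Dmitri overlap.
Lucia starts after Mateo ends — done with Mateo.
Lucia starts after Dmitri ends — done with Dmitri.
Jonas starts after Lucia ends — done with Lucia.
Felix starts before Jonas ends → Jonas and Felix overlap.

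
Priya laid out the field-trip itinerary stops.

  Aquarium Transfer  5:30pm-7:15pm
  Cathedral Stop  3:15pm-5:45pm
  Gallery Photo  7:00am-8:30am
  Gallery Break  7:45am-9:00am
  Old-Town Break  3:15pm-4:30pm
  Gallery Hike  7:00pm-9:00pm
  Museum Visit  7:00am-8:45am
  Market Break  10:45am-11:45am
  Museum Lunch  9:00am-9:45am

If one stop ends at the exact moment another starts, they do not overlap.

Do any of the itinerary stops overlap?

Yes

Sorted by start: Gallery Photo, Museum Visit, Gallery Break, Museum Lunch, Market Break, Cathedral Stop, Old-Town Break, Aquarium Transfer, Gallery Hike.
Museum Visit starts before Gallery Photo ends → Gallery Photo and Museum Visit overlap.
That's a conflict, so the schedule is not conflict-free.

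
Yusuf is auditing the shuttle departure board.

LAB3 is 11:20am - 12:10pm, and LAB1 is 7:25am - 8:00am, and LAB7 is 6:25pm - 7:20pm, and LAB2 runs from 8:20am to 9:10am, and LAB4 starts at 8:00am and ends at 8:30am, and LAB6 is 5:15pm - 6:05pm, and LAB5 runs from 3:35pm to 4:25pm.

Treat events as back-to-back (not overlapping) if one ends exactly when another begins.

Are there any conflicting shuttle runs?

Yes

Sorted by start: LAB1, LAB4, LAB2, LAB3, LAB5, LAB6, LAB7.
LAB4 starts exactly when LAB1 ends (back-to-back, no overlap), so LAB1 has no further overlaps.
LAB2 starts before LAB4 ends → LAB4 and LAB2 overlap.
That's a conflict, so the schedule is not conflict-free.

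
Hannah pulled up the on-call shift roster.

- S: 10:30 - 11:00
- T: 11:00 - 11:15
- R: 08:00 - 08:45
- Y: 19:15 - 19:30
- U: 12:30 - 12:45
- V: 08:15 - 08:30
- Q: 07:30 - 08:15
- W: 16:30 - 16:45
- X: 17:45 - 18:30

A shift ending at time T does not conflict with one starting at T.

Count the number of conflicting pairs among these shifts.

2

Check each pair: they overlap iff neither finishes before the other starts.
Sorted by start: Q, R, V, S, T, U, W, X, Y.
R starts before Q ends → Q and R overlap.
V starts exactly when Q ends (back-to-back, no overlap); Q is clear from here.
V starts before R ends → R and V overlap.
S starts after R ends; R is clear from here.
S starts after V ends; V is clear from here.
T starts exactly when S ends (back-to-back, no overlap); S is clear from here.
U starts after T ends; T is clear from here.
W starts after U ends; U is clear from here.
X starts after W ends; W is clear from here.
Y starts after X ends.
Overlapping pairs: Q & R, R & V — 2 in total.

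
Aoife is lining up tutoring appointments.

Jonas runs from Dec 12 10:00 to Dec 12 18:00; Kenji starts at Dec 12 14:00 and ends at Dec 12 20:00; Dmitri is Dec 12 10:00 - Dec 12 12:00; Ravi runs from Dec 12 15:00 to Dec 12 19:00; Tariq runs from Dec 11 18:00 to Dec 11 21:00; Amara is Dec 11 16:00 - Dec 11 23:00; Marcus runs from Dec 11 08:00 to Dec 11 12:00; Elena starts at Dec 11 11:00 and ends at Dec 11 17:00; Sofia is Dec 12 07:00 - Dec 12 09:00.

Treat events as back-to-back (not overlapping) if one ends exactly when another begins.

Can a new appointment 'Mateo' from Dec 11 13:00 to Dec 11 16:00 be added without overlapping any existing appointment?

No — it overlaps Elena

Marcus: ends Dec 11 12:00 at or before Mateo starts Dec 11 13:00 → clear.
Elena: starts Dec 11 11:00 before Mateo ends Dec 11 16:00, and ends Dec 11 17:00 after Mateo starts Dec 11 13:00 → overlap.
Amara: starts Dec 11 16:00 at or after Mateo ends Dec 11 16:00 → clear.
Tariq: starts Dec 11 18:00 at or after Mateo ends Dec 11 16:00 → clear.
Sofia: starts Dec 12 07:00 at or after Mateo ends Dec 11 16:00 → clear.
Dmitri: starts Dec 12 10:00 at or after Mateo ends Dec 11 16:00 → clear.
Jonas: starts Dec 12 10:00 at or after Mateo ends Dec 11 16:00 → clear.
Kenji: starts Dec 12 14:00 at or after Mateo ends Dec 11 16:00 → clear.
Ravi: starts Dec 12 15:00 at or after Mateo ends Dec 11 16:00 → clear.
Mateo overlaps Elena.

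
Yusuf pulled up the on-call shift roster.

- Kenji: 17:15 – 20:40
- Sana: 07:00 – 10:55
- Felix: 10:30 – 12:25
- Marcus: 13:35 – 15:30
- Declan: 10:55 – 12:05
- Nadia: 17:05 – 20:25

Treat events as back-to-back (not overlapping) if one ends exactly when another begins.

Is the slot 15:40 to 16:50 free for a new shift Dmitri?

Sana: ends 10:55 at or before Dmitri starts 15:40 → clear.
Felix: ends 12:25 at or before Dmitri starts 15:40 → clear.
Declan: ends 12:05 at or before Dmitri starts 15:40 → clear.
Marcus: ends 15:30 at or before Dmitri starts 15:40 → clear.
Nadia: starts 17:05 at or after Dmitri ends 16:50 → clear.
Kenji: starts 17:15 at or after Dmitri ends 16:50 → clear.

Yes — the slot is free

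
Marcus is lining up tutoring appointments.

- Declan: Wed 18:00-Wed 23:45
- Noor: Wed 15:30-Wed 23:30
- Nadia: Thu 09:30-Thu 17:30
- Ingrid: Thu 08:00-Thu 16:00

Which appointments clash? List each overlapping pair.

Sorted by start: Noor, Declan, Ingrid, Nadia.
Declan starts before Noor ends → Noor and Declan overlap.
Ingrid starts after Noor ends; Noor is clear from here.
Ingrid starts after Declan ends; Declan is clear from here.
Nadia starts before Ingrid ends → Ingrid and Nadia overlap.

Declan & Noor, Ingrid & Nadia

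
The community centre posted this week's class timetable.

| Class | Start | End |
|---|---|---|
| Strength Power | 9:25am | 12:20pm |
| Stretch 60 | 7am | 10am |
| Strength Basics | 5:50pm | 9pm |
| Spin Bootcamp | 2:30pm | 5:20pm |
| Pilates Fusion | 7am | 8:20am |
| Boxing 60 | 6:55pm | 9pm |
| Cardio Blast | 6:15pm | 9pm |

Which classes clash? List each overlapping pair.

Boxing 60 & Cardio Blast, Boxing 60 & Strength Basics, Cardio Blast & Strength Basics, Pilates Fusion & Stretch 60, Strength Power & Stretch 60

Two intervals overlap when each starts before the other ends.
Sorted by start: Pilates Fusion, Stretch 60, Strength Power, Spin Bootcamp, Strength Basics, Cardio Blast, Boxing 60.
Stretch 60 starts before Pilates Fusion ends → Pilates Fusion and Stretch 60 overlap.
Strength Power starts after Pilates Fusion ends, so nothing later overlaps Pilates Fusion either.
Strength Power starts before Stretch 60 ends → Stretch 60 and Strength Power overlap.
Spin Bootcamp starts after Stretch 60 ends, so nothing later overlaps Stretch 60 either.
Spin Bootcamp starts after Strength Power ends, so nothing later overlaps Strength Power either.
Strength Basics starts after Spin Bootcamp ends, so nothing later overlaps Spin Bootcamp either.
Cardio Blast starts before Strength Basics ends → Strength Basics and Cardio Blast overlap.
Boxing 60 starts before Strength Basics ends → Strength Basics and Boxing 60 overlap.
Boxing 60 starts before Cardio Blast ends → Cardio Blast and Boxing 60 overlap.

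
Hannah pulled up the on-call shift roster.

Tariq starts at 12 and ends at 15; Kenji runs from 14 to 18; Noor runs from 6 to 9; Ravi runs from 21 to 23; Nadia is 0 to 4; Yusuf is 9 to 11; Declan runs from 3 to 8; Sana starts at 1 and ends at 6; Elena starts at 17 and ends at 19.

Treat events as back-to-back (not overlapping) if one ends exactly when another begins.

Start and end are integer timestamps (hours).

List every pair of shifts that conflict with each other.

Declan & Nadia, Declan & Noor, Declan & Sana, Elena & Kenji, Kenji & Tariq, Nadia & Sana

Two intervals overlap when each starts before the other ends.
Sorted by start: Nadia, Sana, Declan, Noor, Yusuf, Tariq, Kenji, Elena, Ravi.
Sana starts before Nadia ends → Nadia and Sana overlap.
Declan starts before Nadia ends → Nadia and Declan overlap.
Noor starts after Nadia ends, so Nadia has no further overlaps.
Declan starts before Sana ends → Sana and Declan overlap.
Noor starts exactly when Sana ends (back-to-back, no overlap), so Sana has no further overlaps.
Noor starts before Declan ends → Declan and Noor overlap.
Yusuf starts after Declan ends, so Declan has no further overlaps.
Yusuf starts exactly when Noor ends (back-to-back, no overlap), so Noor has no further overlaps.
Tariq starts after Yusuf ends, so Yusuf has no further overlaps.
Kenji starts before Tariq ends → Tariq and Kenji overlap.
Elena starts after Tariq ends, so Tariq has no further overlaps.
Elena starts before Kenji ends → Kenji and Elena overlap.
Ravi starts after Kenji ends.
Ravi starts after Elena ends.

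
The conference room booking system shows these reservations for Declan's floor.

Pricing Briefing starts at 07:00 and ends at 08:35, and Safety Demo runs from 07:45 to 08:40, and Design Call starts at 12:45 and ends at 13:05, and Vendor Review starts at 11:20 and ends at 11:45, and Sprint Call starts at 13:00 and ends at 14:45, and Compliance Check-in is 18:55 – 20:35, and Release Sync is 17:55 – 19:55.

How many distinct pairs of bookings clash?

3

Check each pair: they overlap iff neither finishes before the other starts.
Sorted by start: Pricing Briefing, Safety Demo, Vendor Review, Design Call, Sprint Call, Release Sync, Compliance Check-in.
Safety Demo starts before Pricing Briefing ends → Pricing Briefing and Safety Demo overlap.
Vendor Review starts after Pricing Briefing ends — done with Pricing Briefing.
Vendor Review starts after Safety Demo ends — done with Safety Demo.
Design Call starts after Vendor Review ends — done with Vendor Review.
Sprint Call starts before Design Call ends → Design Call and Sprint Call overlap.
Release Sync starts after Design Call ends — done with Design Call.
Release Sync starts after Sprint Call ends — done with Sprint Call.
Compliance Check-in starts before Release Sync ends → Release Sync and Compliance Check-in overlap.
Overlapping pairs: Compliance Check-in & Release Sync, Design Call & Sprint Call, Pricing Briefing & Safety Demo — 3 in total.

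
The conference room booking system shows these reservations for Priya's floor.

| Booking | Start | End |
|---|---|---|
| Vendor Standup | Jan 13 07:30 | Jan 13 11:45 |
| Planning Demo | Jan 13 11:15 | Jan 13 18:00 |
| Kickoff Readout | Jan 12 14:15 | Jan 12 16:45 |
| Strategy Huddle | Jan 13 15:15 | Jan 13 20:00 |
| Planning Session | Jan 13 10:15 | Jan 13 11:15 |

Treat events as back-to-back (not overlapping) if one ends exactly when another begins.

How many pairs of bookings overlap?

3

Sorted by start: Kickoff Readout, Vendor Standup, Planning Session, Planning Demo, Strategy Huddle.
Vendor Standup starts after Kickoff Readout ends; Kickoff Readout is clear from here.
Planning Session starts before Vendor Standup ends → Vendor Standup and Planning Session overlap.
Planning Demo starts before Vendor Standup ends → Vendor Standup and Planning Demo overlap.
Strategy Huddle starts after Vendor Standup ends.
Planning Demo starts exactly when Planning Session ends (back-to-back, no overlap); Planning Session is clear from here.
Strategy Huddle starts before Planning Demo ends → Planning Demo and Strategy Huddle overlap.
Overlapping pairs: Planning Demo & Strategy Huddle, Planning Demo & Vendor Standup, Planning Session & Vendor Standup — 3 in total.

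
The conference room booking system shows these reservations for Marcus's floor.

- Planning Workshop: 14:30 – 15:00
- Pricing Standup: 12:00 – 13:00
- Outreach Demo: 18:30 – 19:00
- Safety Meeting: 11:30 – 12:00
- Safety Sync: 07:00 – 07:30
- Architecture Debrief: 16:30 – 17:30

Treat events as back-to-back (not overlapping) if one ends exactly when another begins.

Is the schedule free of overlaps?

Yes

Check each pair: they overlap iff neither finishes before the other starts.
Sorted by start: Safety Sync, Safety Meeting, Pricing Standup, Planning Workshop, Architecture Debrief, Outreach Demo.
Safety Meeting starts after Safety Sync ends — done with Safety Sync.
Pricing Standup starts exactly when Safety Meeting ends (back-to-back, no overlap) — done with Safety Meeting.
Planning Workshop starts after Pricing Standup ends — done with Pricing Standup.
Architecture Debrief starts after Planning Workshop ends — done with Planning Workshop.
Outreach Demo starts after Architecture Debrief ends.
Every pair is clear; the schedule has no overlaps.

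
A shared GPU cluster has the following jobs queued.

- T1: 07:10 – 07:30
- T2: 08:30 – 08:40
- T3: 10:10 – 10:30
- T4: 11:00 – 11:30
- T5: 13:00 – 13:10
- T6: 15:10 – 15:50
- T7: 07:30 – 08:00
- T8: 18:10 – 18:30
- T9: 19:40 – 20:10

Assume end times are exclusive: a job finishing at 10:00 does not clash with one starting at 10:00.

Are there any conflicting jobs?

No

Sorted by start: T1, T7, T2, T3, T4, T5, T6, T8, T9.
T7 starts exactly when T1 ends (back-to-back, no overlap), so T1 has no further overlaps.
T2 starts after T7 ends, so T7 has no further overlaps.
T3 starts after T2 ends, so T2 has no further overlaps.
T4 starts after T3 ends, so T3 has no further overlaps.
T5 starts after T4 ends, so T4 has no further overlaps.
T6 starts after T5 ends, so T5 has no further overlaps.
T8 starts after T6 ends, so T6 has no further overlaps.
T9 starts after T8 ends.
Every pair is clear; the schedule has no overlaps.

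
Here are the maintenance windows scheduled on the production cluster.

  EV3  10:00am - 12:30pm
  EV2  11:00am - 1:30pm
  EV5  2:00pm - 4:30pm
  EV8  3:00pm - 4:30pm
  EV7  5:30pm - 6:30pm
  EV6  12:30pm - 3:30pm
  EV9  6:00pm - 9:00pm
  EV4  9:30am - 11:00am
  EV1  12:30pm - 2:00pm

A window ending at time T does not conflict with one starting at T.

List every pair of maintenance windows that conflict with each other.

EV1 & EV2, EV1 & EV6, EV2 & EV3, EV2 & EV6, EV3 & EV4, EV5 & EV6, EV5 & EV8, EV6 & EV8, EV7 & EV9

Sorted by start: EV4, EV3, EV2, EV1, EV6, EV5, EV8, EV7, EV9.
EV3 starts before EV4 ends → EV4 and EV3 overlap.
EV2 starts exactly when EV4 ends (back-to-back, no overlap), so nothing later overlaps EV4 either.
EV2 starts before EV3 ends → EV3 and EV2 overlap.
EV1 starts exactly when EV3 ends (back-to-back, no overlap), so nothing later overlaps EV3 either.
EV1 starts before EV2 ends → EV2 and EV1 overlap.
EV6 starts before EV2 ends → EV2 and EV6 overlap.
EV5 starts after EV2 ends, so nothing later overlaps EV2 either.
EV6 starts before EV1 ends → EV1 and EV6 overlap.
EV5 starts exactly when EV1 ends (back-to-back, no overlap), so nothing later overlaps EV1 either.
EV5 starts before EV6 ends → EV6 and EV5 overlap.
EV8 starts before EV6 ends → EV6 and EV8 overlap.
EV7 starts after EV6 ends, so nothing later overlaps EV6 either.
EV8 starts before EV5 ends → EV5 and EV8 overlap.
EV7 starts after EV5 ends, so nothing later overlaps EV5 either.
EV7 starts after EV8 ends, so nothing later overlaps EV8 either.
EV9 starts before EV7 ends → EV7 and EV9 overlap.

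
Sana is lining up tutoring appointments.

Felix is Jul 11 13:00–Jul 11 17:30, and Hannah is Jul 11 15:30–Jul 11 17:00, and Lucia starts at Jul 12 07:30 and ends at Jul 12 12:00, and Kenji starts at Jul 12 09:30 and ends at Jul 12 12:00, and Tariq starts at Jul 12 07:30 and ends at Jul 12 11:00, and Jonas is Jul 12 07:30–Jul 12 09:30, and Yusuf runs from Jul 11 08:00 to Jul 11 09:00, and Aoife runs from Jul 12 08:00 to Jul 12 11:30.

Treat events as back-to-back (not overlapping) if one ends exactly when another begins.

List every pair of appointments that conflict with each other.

Sorted by start: Yusuf, Felix, Hannah, Jonas, Lucia, Tariq, Aoife, Kenji.
Felix starts after Yusuf ends; Yusuf is clear from here.
Hannah starts before Felix ends → Felix and Hannah overlap.
Jonas starts after Felix ends; Felix is clear from here.
Jonas starts after Hannah ends; Hannah is clear from here.
Lucia starts before Jonas ends → Jonas and Lucia overlap.
Tariq starts before Jonas ends → Jonas and Tariq overlap.
Aoife starts before Jonas ends → Jonas and Aoife overlap.
Kenji starts exactly when Jonas ends (back-to-back, no overlap).
Tariq starts before Lucia ends → Lucia and Tariq overlap.
Aoife starts before Lucia ends → Lucia and Aoife overlap.
Kenji starts before Lucia ends → Lucia and Kenji overlap.
Aoife starts before Tariq ends → Tariq and Aoife overlap.
Kenji starts before Tariq ends → Tariq and Kenji overlap.
Kenji starts before Aoife ends → Aoife and Kenji overlap.

Aoife & Jonas, Aoife & Kenji, Aoife & Lucia, Aoife & Tariq, Felix & Hannah, Jonas & Lucia, Jonas & Tariq, Kenji & Lucia, Kenji & Tariq, Lucia & Tariq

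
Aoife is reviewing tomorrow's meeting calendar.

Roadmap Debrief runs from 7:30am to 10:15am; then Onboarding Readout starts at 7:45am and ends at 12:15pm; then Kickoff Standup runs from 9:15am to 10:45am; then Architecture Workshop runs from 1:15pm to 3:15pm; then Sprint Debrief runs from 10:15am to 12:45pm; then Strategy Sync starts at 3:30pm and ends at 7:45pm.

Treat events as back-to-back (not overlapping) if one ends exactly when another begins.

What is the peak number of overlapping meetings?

Sort all start/end points and keep a running count:
7:30am start Roadmap Debrief → 1
7:45am start Onboarding Readout → 2
9:15am start Kickoff Standup → 3
10:15am end Roadmap Debrief → 2
10:15am start Sprint Debrief → 3
10:45am end Kickoff Standup → 2
12:15pm end Onboarding Readout → 1
12:45pm end Sprint Debrief → 0
1:15pm start Architecture Workshop → 1
3:15pm end Architecture Workshop → 0
3:30pm start Strategy Sync → 1
7:45pm end Strategy Sync → 0
Peak is 3, at 9:15am (Kickoff Standup, Onboarding Readout, Roadmap Debrief).

3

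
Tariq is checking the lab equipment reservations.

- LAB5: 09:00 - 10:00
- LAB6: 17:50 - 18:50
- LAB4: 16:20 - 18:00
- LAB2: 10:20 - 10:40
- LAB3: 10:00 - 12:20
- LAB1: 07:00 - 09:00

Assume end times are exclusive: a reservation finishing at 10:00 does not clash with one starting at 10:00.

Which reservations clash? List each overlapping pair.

LAB2 & LAB3, LAB4 & LAB6

Sorted by start: LAB1, LAB5, LAB3, LAB2, LAB4, LAB6.
LAB5 starts exactly when LAB1 ends (back-to-back, no overlap); LAB1 is clear from here.
LAB3 starts exactly when LAB5 ends (back-to-back, no overlap); LAB5 is clear from here.
LAB2 starts before LAB3 ends → LAB3 and LAB2 overlap.
LAB4 starts after LAB3 ends; LAB3 is clear from here.
LAB4 starts after LAB2 ends; LAB2 is clear from here.
LAB6 starts before LAB4 ends → LAB4 and LAB6 overlap.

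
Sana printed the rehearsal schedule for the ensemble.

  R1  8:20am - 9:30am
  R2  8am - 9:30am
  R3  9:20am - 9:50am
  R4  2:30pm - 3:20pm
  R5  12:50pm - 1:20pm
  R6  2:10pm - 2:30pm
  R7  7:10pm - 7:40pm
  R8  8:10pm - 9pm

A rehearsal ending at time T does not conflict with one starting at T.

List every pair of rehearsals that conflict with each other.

Sorted by start: R2, R1, R3, R5, R6, R4, R7, R8.
R1 starts before R2 ends → R2 and R1 overlap.
R3 starts before R2 ends → R2 and R3 overlap.
R5 starts after R2 ends, so nothing later overlaps R2 either.
R3 starts before R1 ends → R1 and R3 overlap.
R5 starts after R1 ends, so nothing later overlaps R1 either.
R5 starts after R3 ends, so nothing later overlaps R3 either.
R6 starts after R5 ends, so nothing later overlaps R5 either.
R4 starts exactly when R6 ends (back-to-back, no overlap), so nothing later overlaps R6 either.
R7 starts after R4 ends, so nothing later overlaps R4 either.
R8 starts after R7 ends.

R1 & R2, R1 & R3, R2 & R3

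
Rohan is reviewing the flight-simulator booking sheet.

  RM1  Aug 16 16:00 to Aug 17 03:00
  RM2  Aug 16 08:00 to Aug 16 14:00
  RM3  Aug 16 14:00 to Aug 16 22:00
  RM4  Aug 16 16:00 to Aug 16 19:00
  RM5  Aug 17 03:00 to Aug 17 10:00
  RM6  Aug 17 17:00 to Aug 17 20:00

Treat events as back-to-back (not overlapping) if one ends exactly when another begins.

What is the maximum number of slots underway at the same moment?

3

Sort all start/end points and keep a running count:
Aug 16 08:00 start RM2 → 1
Aug 16 14:00 end RM2 → 0
Aug 16 14:00 start RM3 → 1
Aug 16 16:00 start RM1 → 2
Aug 16 16:00 start RM4 → 3
Aug 16 19:00 end RM4 → 2
Aug 16 22:00 end RM3 → 1
Aug 17 03:00 end RM1 → 0
Aug 17 03:00 start RM5 → 1
Aug 17 10:00 end RM5 → 0
Aug 17 17:00 start RM6 → 1
Aug 17 20:00 end RM6 → 0
Peak is 3, at Aug 16 16:00 (RM1, RM3, RM4).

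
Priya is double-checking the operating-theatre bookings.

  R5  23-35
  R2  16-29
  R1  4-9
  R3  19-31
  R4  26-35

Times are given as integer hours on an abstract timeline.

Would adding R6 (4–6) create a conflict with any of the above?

R1: starts 4 before R6 ends 6, and ends 9 after R6 starts 4 → overlap.
R2: starts 16 at or after R6 ends 6 → clear.
R3: starts 19 at or after R6 ends 6 → clear.
R5: starts 23 at or after R6 ends 6 → clear.
R4: starts 26 at or after R6 ends 6 → clear.
R6 overlaps R1.

Yes — it overlaps R1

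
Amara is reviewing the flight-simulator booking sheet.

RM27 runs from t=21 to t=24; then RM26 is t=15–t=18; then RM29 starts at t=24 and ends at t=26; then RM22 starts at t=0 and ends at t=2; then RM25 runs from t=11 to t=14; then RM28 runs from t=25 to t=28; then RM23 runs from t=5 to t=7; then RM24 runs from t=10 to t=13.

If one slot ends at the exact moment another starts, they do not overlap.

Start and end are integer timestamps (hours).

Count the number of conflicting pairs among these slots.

2

Check each pair: they overlap iff neither finishes before the other starts.
Sorted by start: RM22, RM23, RM24, RM25, RM26, RM27, RM29, RM28.
RM23 starts after RM22 ends — done with RM22.
RM24 starts after RM23 ends — done with RM23.
RM25 starts before RM24 ends → RM24 and RM25 overlap.
RM26 starts after RM24 ends — done with RM24.
RM26 starts after RM25 ends — done with RM25.
RM27 starts after RM26 ends — done with RM26.
RM29 starts exactly when RM27 ends (back-to-back, no overlap) — done with RM27.
RM28 starts before RM29 ends → RM29 and RM28 overlap.
Overlapping pairs: RM24 & RM25, RM28 & RM29 — 2 in total.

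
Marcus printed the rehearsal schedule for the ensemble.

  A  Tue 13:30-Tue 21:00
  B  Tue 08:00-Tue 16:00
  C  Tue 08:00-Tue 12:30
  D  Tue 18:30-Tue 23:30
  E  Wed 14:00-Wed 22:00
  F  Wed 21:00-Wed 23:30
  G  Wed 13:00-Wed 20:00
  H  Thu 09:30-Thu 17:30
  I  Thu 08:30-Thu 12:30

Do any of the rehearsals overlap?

Yes

Two intervals overlap when each starts before the other ends.
Sorted by start: B, C, A, D, G, E, F, I, H.
C starts before B ends → B and C overlap.
That's a conflict, so the schedule is not conflict-free.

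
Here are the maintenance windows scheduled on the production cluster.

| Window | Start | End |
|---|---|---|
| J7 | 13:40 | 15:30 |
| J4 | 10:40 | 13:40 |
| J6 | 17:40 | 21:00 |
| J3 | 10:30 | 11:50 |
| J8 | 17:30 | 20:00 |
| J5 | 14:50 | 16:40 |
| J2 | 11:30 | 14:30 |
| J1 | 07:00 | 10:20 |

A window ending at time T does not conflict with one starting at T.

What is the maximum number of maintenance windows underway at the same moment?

Walk through starts and ends in time order (an end at T is processed before a start at T):
07:00 start J1 → 1
10:20 end J1 → 0
10:30 start J3 → 1
10:40 start J4 → 2
11:30 start J2 → 3
11:50 end J3 → 2
13:40 end J4 → 1
13:40 start J7 → 2
14:30 end J2 → 1
14:50 start J5 → 2
15:30 end J7 → 1
16:40 end J5 → 0
17:30 start J8 → 1
17:40 start J6 → 2
20:00 end J8 → 1
21:00 end J6 → 0
Peak is 3, at 11:30 (J2, J3, J4).

3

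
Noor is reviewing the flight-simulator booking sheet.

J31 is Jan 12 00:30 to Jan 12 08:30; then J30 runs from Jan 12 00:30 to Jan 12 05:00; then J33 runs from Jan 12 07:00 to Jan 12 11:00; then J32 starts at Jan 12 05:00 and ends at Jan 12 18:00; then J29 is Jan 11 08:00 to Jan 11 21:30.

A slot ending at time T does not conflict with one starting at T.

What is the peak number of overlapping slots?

Sort all start/end points and keep a running count:
Jan 11 08:00 start J29 → 1
Jan 11 21:30 end J29 → 0
Jan 12 00:30 start J30 → 1
Jan 12 00:30 start J31 → 2
Jan 12 05:00 end J30 → 1
Jan 12 05:00 start J32 → 2
Jan 12 07:00 start J33 → 3
Jan 12 08:30 end J31 → 2
Jan 12 11:00 end J33 → 1
Jan 12 18:00 end J32 → 0
Peak is 3, at Jan 12 07:00 (J31, J32, J33).

3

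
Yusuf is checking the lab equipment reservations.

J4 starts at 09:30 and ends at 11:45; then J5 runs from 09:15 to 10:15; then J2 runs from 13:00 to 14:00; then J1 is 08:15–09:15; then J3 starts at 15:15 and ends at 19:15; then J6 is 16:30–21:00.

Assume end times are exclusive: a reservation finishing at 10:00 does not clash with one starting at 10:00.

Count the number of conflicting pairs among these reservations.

Sorted by start: J1, J5, J4, J2, J3, J6.
J5 starts exactly when J1 ends (back-to-back, no overlap), so J1 has no further overlaps.
J4 starts before J5 ends → J5 and J4 overlap.
J2 starts after J5 ends, so J5 has no further overlaps.
J2 starts after J4 ends, so J4 has no further overlaps.
J3 starts after J2 ends, so J2 has no further overlaps.
J6 starts before J3 ends → J3 and J6 overlap.
Overlapping pairs: J3 & J6, J4 & J5 — 2 in total.

2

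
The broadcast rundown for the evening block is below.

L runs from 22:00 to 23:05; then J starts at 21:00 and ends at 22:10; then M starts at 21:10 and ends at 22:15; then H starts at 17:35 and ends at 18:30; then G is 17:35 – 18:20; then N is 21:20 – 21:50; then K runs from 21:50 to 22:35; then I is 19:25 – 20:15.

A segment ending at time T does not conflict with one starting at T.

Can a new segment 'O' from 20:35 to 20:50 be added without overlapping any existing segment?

Yes — the slot is free

G: ends 18:20 at or before O starts 20:35 → clear.
H: ends 18:30 at or before O starts 20:35 → clear.
I: ends 20:15 at or before O starts 20:35 → clear.
J: starts 21:00 at or after O ends 20:50 → clear.
M: starts 21:10 at or after O ends 20:50 → clear.
N: starts 21:20 at or after O ends 20:50 → clear.
K: starts 21:50 at or after O ends 20:50 → clear.
L: starts 22:00 at or after O ends 20:50 → clear.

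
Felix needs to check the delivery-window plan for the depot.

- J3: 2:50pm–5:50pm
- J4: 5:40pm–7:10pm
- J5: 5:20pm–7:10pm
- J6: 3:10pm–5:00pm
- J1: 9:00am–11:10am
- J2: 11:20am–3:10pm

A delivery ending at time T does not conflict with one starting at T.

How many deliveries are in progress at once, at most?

3

Walk through starts and ends in time order (an end at T is processed before a start at T):
9:00am start J1 → 1
11:10am end J1 → 0
11:20am start J2 → 1
2:50pm start J3 → 2
3:10pm end J2 → 1
3:10pm start J6 → 2
5:00pm end J6 → 1
5:20pm start J5 → 2
5:40pm start J4 → 3
5:50pm end J3 → 2
7:10pm end J4 → 1
7:10pm end J5 → 0
Peak is 3, at 5:40pm (J3, J4, J5).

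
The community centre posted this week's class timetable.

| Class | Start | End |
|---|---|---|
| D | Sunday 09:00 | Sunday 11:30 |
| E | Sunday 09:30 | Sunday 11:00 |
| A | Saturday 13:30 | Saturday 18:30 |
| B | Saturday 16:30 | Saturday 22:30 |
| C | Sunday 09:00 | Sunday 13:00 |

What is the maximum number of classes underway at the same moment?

3

Walk through starts and ends in time order (an end at T is processed before a start at T):
Saturday 13:30 start A → 1
Saturday 16:30 start B → 2
Saturday 18:30 end A → 1
Saturday 22:30 end B → 0
Sunday 09:00 start C → 1
Sunday 09:00 start D → 2
Sunday 09:30 start E → 3
Sunday 11:00 end E → 2
Sunday 11:30 end D → 1
Sunday 13:00 end C → 0
Peak is 3, at Sunday 09:30 (C, D, E).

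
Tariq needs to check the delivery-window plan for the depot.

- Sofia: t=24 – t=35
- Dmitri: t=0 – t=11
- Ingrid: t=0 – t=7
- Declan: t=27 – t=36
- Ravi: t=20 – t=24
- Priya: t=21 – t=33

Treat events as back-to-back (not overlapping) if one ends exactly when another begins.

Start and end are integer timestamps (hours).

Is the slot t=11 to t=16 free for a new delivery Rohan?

Ingrid: ends t=7 at or before Rohan starts t=11 → clear.
Dmitri: ends t=11 at or before Rohan starts t=11 → clear.
Ravi: starts t=20 at or after Rohan ends t=16 → clear.
Priya: starts t=21 at or after Rohan ends t=16 → clear.
Sofia: starts t=24 at or after Rohan ends t=16 → clear.
Declan: starts t=27 at or after Rohan ends t=16 → clear.

Yes — the slot is free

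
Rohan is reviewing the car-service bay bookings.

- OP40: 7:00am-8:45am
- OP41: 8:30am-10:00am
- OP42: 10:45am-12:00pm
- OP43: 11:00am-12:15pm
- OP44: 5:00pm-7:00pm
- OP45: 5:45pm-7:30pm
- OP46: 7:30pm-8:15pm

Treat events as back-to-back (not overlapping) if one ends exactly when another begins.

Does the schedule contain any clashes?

Sorted by start: OP40, OP41, OP42, OP43, OP44, OP45, OP46.
OP41 starts before OP40 ends → OP40 and OP41 overlap.
That's a conflict, so the schedule is not conflict-free.

Yes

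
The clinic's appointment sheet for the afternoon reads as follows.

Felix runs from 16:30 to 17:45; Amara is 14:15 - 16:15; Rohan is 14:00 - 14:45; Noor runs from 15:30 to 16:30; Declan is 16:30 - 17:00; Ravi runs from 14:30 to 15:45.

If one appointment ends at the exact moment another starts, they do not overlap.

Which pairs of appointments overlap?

Amara & Noor, Amara & Ravi, Amara & Rohan, Declan & Felix, Noor & Ravi, Ravi & Rohan

Sorted by start: Rohan, Amara, Ravi, Noor, Declan, Felix.
Amara starts before Rohan ends → Rohan and Amara overlap.
Ravi starts before Rohan ends → Rohan and Ravi overlap.
Noor starts after Rohan ends — done with Rohan.
Ravi starts before Amara ends → Amara and Ravi overlap.
Noor starts before Amara ends → Amara and Noor overlap.
Declan starts after Amara ends — done with Amara.
Noor starts before Ravi ends → Ravi and Noor overlap.
Declan starts after Ravi ends — done with Ravi.
Declan starts exactly when Noor ends (back-to-back, no overlap) — done with Noor.
Felix starts before Declan ends → Declan and Felix overlap.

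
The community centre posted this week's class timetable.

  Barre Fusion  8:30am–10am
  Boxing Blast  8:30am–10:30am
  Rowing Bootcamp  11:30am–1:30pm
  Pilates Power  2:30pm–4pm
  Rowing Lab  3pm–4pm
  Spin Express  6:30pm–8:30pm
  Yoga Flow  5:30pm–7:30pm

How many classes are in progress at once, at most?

2

Sweep the timeline, counting +1 at each start and −1 at each end (ends before starts at a tie):
8:30am start Barre Fusion → 1
8:30am start Boxing Blast → 2
10am end Barre Fusion → 1
10:30am end Boxing Blast → 0
11:30am start Rowing Bootcamp → 1
1:30pm end Rowing Bootcamp → 0
2:30pm start Pilates Power → 1
3pm start Rowing Lab → 2
4pm end Pilates Power → 1
4pm end Rowing Lab → 0
5:30pm start Yoga Flow → 1
6:30pm start Spin Express → 2
7:30pm end Yoga Flow → 1
8:30pm end Spin Express → 0
Peak is 2, at 8:30am (Barre Fusion, Boxing Blast).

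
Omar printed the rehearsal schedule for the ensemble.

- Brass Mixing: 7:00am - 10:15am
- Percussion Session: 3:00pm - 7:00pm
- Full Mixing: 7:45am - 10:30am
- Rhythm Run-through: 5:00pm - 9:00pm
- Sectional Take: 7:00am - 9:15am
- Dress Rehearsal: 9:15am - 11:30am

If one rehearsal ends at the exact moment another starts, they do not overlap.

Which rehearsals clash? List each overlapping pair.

Sorted by start: Brass Mixing, Sectional Take, Full Mixing, Dress Rehearsal, Percussion Session, Rhythm Run-through.
Sectional Take starts before Brass Mixing ends → Brass Mixing and Sectional Take overlap.
Full Mixing starts before Brass Mixing ends → Brass Mixing and Full Mixing overlap.
Dress Rehearsal starts before Brass Mixing ends → Brass Mixing and Dress Rehearsal overlap.
Percussion Session starts after Brass Mixing ends, so nothing later overlaps Brass Mixing either.
Full Mixing starts before Sectional Take ends → Sectional Take and Full Mixing overlap.
Dress Rehearsal starts exactly when Sectional Take ends (back-to-back, no overlap), so nothing later overlaps Sectional Take either.
Dress Rehearsal starts before Full Mixing ends → Full Mixing and Dress Rehearsal overlap.
Percussion Session starts after Full Mixing ends, so nothing later overlaps Full Mixing either.
Percussion Session starts after Dress Rehearsal ends, so nothing later overlaps Dress Rehearsal either.
Rhythm Run-through starts before Percussion Session ends → Percussion Session and Rhythm Run-through overlap.

Brass Mixing & Dress Rehearsal, Brass Mixing & Full Mixing, Brass Mixing & Sectional Take, Dress Rehearsal & Full Mixing, Full Mixing & Sectional Take, Percussion Session & Rhythm Run-through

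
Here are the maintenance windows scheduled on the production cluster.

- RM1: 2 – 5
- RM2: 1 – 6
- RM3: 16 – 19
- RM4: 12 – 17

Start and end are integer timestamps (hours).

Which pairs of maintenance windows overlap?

Two intervals overlap when each starts before the other ends.
Sorted by start: RM2, RM1, RM4, RM3.
RM1 starts before RM2 ends → RM2 and RM1 overlap.
RM4 starts after RM2 ends — done with RM2.
RM4 starts after RM1 ends — done with RM1.
RM3 starts before RM4 ends → RM4 and RM3 overlap.

RM1 & RM2, RM3 & RM4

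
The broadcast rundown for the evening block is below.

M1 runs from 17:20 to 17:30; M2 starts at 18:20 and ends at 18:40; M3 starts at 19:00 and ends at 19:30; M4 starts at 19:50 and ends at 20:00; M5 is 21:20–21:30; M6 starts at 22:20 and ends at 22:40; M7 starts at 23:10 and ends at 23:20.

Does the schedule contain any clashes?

No

Two intervals overlap when each starts before the other ends.
Sorted by start: M1, M2, M3, M4, M5, M6, M7.
M2 starts after M1 ends — done with M1.
M3 starts after M2 ends — done with M2.
M4 starts after M3 ends — done with M3.
M5 starts after M4 ends — done with M4.
M6 starts after M5 ends — done with M5.
M7 starts after M6 ends.
Every pair is clear; the schedule has no overlaps.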